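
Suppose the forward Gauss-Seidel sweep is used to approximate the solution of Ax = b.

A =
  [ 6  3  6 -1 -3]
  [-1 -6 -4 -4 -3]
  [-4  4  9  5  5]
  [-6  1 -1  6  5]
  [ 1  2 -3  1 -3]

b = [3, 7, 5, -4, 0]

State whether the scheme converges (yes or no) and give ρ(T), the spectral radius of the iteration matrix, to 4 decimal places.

Let D = diag(6, -6, 9, 6, -3); L, U the strict triangles.
Gauss-Seidel: T = -(D+L)⁻¹U, row 0 first, T[0,2] = -(6)/(6) = -1.0000; later rows by forward substitution.
  T[0,:] = [+0.0000, -0.5000, -1.0000, +0.1667, +0.5000]
  T[1,:] = [+0.0000, +0.0833, -0.5000, -0.6944, -0.5833]
  T[2,:] = [+0.0000, -0.2593, -0.2222, -0.1728, -0.0741]
  T[3,:] = [+0.0000, -0.5571, -0.9537, +0.2536, -0.2485]
  T[4,:] = [+0.0000, -0.0376, -0.7623, -0.1500, -0.2310]
|roots of det(T-λI)|: 1.1254, 0.7444, 0.2478, 0.2478, 0.0000.
spectral radius ρ = 1.1254; 1.1254 > 1, so it fails to converge.

no, ρ = 1.1254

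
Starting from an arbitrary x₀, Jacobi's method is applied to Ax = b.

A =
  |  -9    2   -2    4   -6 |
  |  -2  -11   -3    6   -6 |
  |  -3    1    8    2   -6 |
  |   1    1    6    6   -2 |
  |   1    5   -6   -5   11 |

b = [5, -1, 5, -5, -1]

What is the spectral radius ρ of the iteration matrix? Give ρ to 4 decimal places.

Diagonal D = diag(-9, -11, 8, 6, 11); L, U strict lower/upper.
T_J = -D⁻¹(L+U): T[3,1] = -(1)/(6) = -0.1667; T[3,3] = 0.
  T[0,:] = [+0.0000 +0.2222 -0.2222 +0.4444 -0.6667]
  T[1,:] = [-0.1818 +0.0000 -0.2727 +0.5455 -0.5455]
  T[2,:] = [+0.3750 -0.1250 +0.0000 -0.2500 +0.7500]
  T[3,:] = [-0.1667 -0.1667 -1.0000 +0.0000 +0.3333]
  T[4,:] = [-0.0909 -0.4545 +0.5455 +0.4545 +0.0000]
|λ(T)| sorted: 1.2225, 0.6913, 0.4941, 0.4941, 0.0378.
ρ(T) = max|λ| = 1.2225; 1.2225 > 1, so it fails to converge.

1.2225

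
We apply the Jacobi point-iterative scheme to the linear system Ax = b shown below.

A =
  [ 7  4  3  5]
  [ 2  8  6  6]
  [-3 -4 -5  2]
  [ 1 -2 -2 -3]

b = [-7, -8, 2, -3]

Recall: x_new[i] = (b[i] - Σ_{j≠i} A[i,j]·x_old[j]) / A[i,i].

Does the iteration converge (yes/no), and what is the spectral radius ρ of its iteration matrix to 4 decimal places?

Write A = D+L+U with D = diag(7, 8, -5, -3).
Jacobi T = -D⁻¹(L+U): T[2,3] = -(2)/(-5) = +0.4000; T[2,2] = 0.
  T[0,:] = [+0.0000 -0.5714 -0.4286 -0.7143]
  T[1,:] = [-0.2500 +0.0000 -0.7500 -0.7500]
  T[2,:] = [-0.6000 -0.8000 +0.0000 +0.4000]
  T[3,:] = [+0.3333 -0.6667 -0.6667 +0.0000]
|eigenvalues of T|: 1.3703, 0.8104, 0.6548, 0.6548.
spectral radius ρ = 1.3703; 1.3703 > 1: divergent.

no, ρ = 1.3703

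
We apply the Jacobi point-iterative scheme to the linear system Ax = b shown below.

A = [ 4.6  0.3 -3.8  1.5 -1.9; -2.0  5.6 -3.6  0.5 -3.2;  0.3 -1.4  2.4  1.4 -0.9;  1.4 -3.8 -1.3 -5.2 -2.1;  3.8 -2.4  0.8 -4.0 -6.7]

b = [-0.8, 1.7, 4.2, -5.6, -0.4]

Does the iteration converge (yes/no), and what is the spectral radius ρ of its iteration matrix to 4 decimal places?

Diagonal D = diag(4.6, 5.6, 2.4, -5.2, -6.7); L, U strict lower/upper.
Jacobi T = -D⁻¹(L+U): T[1,3] = -(0.5)/(5.6) = -0.0893; T[1,1] = 0.
  T[0,:] = [+0.0000 -0.0652 +0.8261 -0.3261 +0.4130]
  T[1,:] = [+0.3571 +0.0000 +0.6429 -0.0893 +0.5714]
  T[2,:] = [-0.1250 +0.5833 +0.0000 -0.5833 +0.3750]
  T[3,:] = [+0.2692 -0.7308 -0.2500 +0.0000 -0.4038]
  T[4,:] = [+0.5672 -0.3582 +0.1194 -0.5970 +0.0000]
|roots of det(T-λI)|: 1.2626, 0.6509, 0.6509, 0.5544, 0.1680.
ρ(T) = max|λ| = 1.2626; 1.2626 > 1: divergent.

no, ρ = 1.2626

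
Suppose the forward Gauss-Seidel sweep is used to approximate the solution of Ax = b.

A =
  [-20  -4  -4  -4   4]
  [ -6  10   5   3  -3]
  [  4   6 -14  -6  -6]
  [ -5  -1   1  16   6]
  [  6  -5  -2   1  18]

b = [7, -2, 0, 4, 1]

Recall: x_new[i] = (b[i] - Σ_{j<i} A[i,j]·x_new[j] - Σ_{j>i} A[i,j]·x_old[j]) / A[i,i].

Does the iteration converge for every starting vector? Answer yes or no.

Split A = D + L + U, D = diag(-20, 10, -14, 16, 18).
Gauss-Seidel: T = -(D+L)⁻¹U, row 0 first, T[0,1] = -(-4)/(-20) = -0.2000; later rows by forward substitution.
  T[0,:] = [+0.0000, -0.2000, -0.2000, -0.2000, +0.2000]
  T[1,:] = [+0.0000, -0.1200, -0.6200, -0.4200, +0.4200]
  T[2,:] = [+0.0000, -0.1086, -0.3229, -0.6657, -0.1914]
  T[3,:] = [+0.0000, -0.0632, -0.0811, -0.0471, -0.2743]
  T[4,:] = [+0.0000, +0.0248, -0.1369, -0.1213, +0.0440]
eigenvalue magnitudes: 0.6994, 0.2320, 0.2320, 0.1423, 0.0000.
ρ = 0.6994; 0.6994 < 1 ⇒ converges.

yes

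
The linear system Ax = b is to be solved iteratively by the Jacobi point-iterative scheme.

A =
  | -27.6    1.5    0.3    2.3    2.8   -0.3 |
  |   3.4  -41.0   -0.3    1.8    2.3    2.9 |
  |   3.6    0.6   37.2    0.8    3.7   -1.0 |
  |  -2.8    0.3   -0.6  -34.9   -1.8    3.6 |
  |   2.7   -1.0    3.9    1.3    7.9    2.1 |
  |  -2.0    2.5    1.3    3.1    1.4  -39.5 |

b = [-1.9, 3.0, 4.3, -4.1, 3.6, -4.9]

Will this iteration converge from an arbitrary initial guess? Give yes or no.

yes

Let D = diag(-27.6, -41, 37.2, -34.9, 7.9, -39.5); L, U the strict triangles.
T_J = -D⁻¹(L+U): T[4,5] = -(2.1)/(7.9) = -0.2658; T[4,4] = 0.
  T[0,:] = [+0.0000 +0.0543 +0.0109 +0.0833 +0.1014 -0.0109]
  T[1,:] = [+0.0829 +0.0000 -0.0073 +0.0439 +0.0561 +0.0707]
  T[2,:] = [-0.0968 -0.0161 +0.0000 -0.0215 -0.0995 +0.0269]
  T[3,:] = [-0.0802 +0.0086 -0.0172 +0.0000 -0.0516 +0.1032]
  T[4,:] = [-0.3418 +0.1266 -0.4937 -0.1646 +0.0000 -0.2658]
  T[5,:] = [-0.0506 +0.0633 +0.0329 +0.0785 +0.0354 +0.0000]
moduli |λ_i(T)| = 0.2417, 0.1991, 0.1991, 0.0852, 0.0271, 0.0271.
ρ = 0.2417; 0.2417 < 1: convergent.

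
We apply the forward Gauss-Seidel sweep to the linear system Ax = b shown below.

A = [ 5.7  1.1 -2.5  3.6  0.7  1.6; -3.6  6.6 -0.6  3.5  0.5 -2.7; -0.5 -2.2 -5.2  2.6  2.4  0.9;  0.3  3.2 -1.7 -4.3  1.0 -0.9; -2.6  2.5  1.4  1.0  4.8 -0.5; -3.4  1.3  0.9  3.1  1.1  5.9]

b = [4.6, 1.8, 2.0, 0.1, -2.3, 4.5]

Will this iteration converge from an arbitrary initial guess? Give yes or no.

Split A = D + L + U, D = diag(5.7, 6.6, -5.2, -4.3, 4.8, 5.9).
Gauss-Seidel: T = -(D+L)⁻¹U, row 0 first, T[0,4] = -(0.7)/(5.7) = -0.1228; later rows by forward substitution.
  T[0,:] = [+0.0000  -0.1930  +0.4386  -0.6316  -0.1228  -0.2807]
  T[1,:] = [+0.0000  -0.1053  +0.3301  -0.8748  -0.1427  +0.2560]
  T[2,:] = [+0.0000  +0.0631  -0.1818  +0.9308  +0.5337  +0.0918]
  T[3,:] = [+0.0000  -0.1167  +0.3482  -1.0631  -0.0933  -0.0747]
  T[4,:] = [+0.0000  -0.0438  +0.0461  +0.0635  -0.1284  -0.1924]
  T[5,:] = [+0.0000  -0.0281  +0.0162  +0.2335  -0.0478  -0.1571]
moduli |λ_i(T)| = 1.4240, 0.3229, 0.1006, 0.1006, 0.0263, 0.0000.
ρ = 1.4240; 1.4240 > 1 ⇒ diverges.

no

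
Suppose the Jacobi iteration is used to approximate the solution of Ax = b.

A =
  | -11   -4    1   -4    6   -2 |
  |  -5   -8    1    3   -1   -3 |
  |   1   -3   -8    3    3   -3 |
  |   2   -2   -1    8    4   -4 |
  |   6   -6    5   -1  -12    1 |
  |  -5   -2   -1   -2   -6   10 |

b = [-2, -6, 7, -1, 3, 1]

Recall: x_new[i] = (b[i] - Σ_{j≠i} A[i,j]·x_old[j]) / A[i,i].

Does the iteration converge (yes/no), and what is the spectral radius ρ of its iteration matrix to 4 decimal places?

no, ρ = 1.1354

Let D = diag(-11, -8, -8, 8, -12, 10); L, U the strict triangles.
T_J = -D⁻¹(L+U): T[4,5] = -(1)/(-12) = +0.0833; T[4,4] = 0.
  T[0,:] = [+0.0000, -0.3636, +0.0909, -0.3636, +0.5455, -0.1818]
  T[1,:] = [-0.6250, +0.0000, +0.1250, +0.3750, -0.1250, -0.3750]
  T[2,:] = [+0.1250, -0.3750, +0.0000, +0.3750, +0.3750, -0.3750]
  T[3,:] = [-0.2500, +0.2500, +0.1250, +0.0000, -0.5000, +0.5000]
  T[4,:] = [+0.5000, -0.5000, +0.4167, -0.0833, +0.0000, +0.0833]
  T[5,:] = [+0.5000, +0.2000, +0.1000, +0.2000, +0.6000, +0.0000]
|λ(T)| sorted: 1.1354, 0.7355, 0.4955, 0.4955, 0.4484, 0.3880.
spectral radius ρ = 1.1354; 1.1354 > 1: divergent.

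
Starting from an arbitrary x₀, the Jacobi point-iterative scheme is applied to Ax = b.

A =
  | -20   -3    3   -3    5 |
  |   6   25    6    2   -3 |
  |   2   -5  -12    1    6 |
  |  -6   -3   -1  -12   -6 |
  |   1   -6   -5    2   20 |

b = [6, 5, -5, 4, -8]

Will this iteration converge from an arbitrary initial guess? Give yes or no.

Split A = D + L + U, D = diag(-20, 25, -12, -12, 20).
Jacobi: T = -D⁻¹(L+U), T[2,3] = -(1)/(-12) = +0.0833; T[2,2] = 0.
  T[0,:] = [+0.0000 -0.1500 +0.1500 -0.1500 +0.2500]
  T[1,:] = [-0.2400 +0.0000 -0.2400 -0.0800 +0.1200]
  T[2,:] = [+0.1667 -0.4167 +0.0000 +0.0833 +0.5000]
  T[3,:] = [-0.5000 -0.2500 -0.0833 +0.0000 -0.5000]
  T[4,:] = [-0.0500 +0.3000 +0.2500 -0.1000 +0.0000]
|eigenvalues of T|: 0.5942, 0.4644, 0.3972, 0.3855, 0.1414.
spectral radius ρ = 0.5942; 0.5942 < 1: convergent.

yes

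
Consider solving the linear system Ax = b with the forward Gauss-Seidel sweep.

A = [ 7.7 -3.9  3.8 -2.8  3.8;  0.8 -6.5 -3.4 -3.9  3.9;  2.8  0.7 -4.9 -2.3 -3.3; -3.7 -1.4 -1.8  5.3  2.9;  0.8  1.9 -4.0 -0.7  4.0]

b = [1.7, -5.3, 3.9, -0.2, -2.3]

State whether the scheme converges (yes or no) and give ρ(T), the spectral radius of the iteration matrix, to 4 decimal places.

A = D + L + U where D = diag(7.7, -6.5, -4.9, 5.3, 4).
T_GS = -(D+L)⁻¹U: row 0 first, T[0,4] = -(3.8)/(7.7) = -0.4935; later rows by forward substitution.
  T[0,:] = [+0.0000 +0.5065 -0.4935 +0.3636 -0.4935]
  T[1,:] = [+0.0000 +0.0623 -0.5838 -0.5552 +0.5393]
  T[2,:] = [+0.0000 +0.2983 -0.3654 -0.3409 -0.8784]
  T[3,:] = [+0.0000 +0.4714 -0.6228 -0.0086 -1.0476]
  T[4,:] = [+0.0000 +0.2499 -0.0984 -0.1514 -1.2192]
|λ(T)| sorted: 1.3694, 0.2265, 0.2265, 0.1937, 0.0000.
spectral radius ρ = 1.3694; 1.3694 > 1, so it fails to converge.

no, ρ = 1.3694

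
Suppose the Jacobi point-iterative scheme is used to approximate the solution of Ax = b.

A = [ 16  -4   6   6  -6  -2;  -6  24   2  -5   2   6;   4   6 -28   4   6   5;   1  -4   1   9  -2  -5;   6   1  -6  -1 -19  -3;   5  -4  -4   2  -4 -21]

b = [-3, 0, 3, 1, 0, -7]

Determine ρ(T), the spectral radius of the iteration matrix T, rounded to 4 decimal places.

0.8406

A = D + L + U where D = diag(16, 24, -28, 9, -19, -21).
Jacobi: T = -D⁻¹(L+U), T[1,0] = -(-6)/(24) = +0.2500; T[1,1] = 0.
  T[0,:] = [+0.0000, +0.2500, -0.3750, -0.3750, +0.3750, +0.1250]
  T[1,:] = [+0.2500, +0.0000, -0.0833, +0.2083, -0.0833, -0.2500]
  T[2,:] = [+0.1429, +0.2143, +0.0000, +0.1429, +0.2143, +0.1786]
  T[3,:] = [-0.1111, +0.4444, -0.1111, +0.0000, +0.2222, +0.5556]
  T[4,:] = [+0.3158, +0.0526, -0.3158, -0.0526, +0.0000, -0.1579]
  T[5,:] = [+0.2381, -0.1905, -0.1905, +0.0952, -0.1905, +0.0000]
|roots of det(T-λI)|: 0.8406, 0.4939, 0.4939, 0.3067, 0.1547, 0.0678.
ρ = 0.8406; 0.8406 < 1, so it converges for any x₀.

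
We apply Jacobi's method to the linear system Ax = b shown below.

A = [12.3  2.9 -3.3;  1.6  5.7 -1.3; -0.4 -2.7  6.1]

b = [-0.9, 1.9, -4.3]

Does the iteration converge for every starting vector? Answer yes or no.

Let D = diag(12.3, 5.7, 6.1); L, U the strict triangles.
Jacobi T = -D⁻¹(L+U): T[0,2] = -(-3.3)/(12.3) = +0.2683; T[0,0] = 0.
  T[0,:] = [+0.0000  -0.2358  +0.2683]
  T[1,:] = [-0.2807  +0.0000  +0.2281]
  T[2,:] = [+0.0656  +0.4426  +0.0000]
|eigenvalues of T|: 0.5073, 0.2695, 0.2695.
ρ(T) = max|λ| = 0.5073; 0.5073 < 1: convergent.

yes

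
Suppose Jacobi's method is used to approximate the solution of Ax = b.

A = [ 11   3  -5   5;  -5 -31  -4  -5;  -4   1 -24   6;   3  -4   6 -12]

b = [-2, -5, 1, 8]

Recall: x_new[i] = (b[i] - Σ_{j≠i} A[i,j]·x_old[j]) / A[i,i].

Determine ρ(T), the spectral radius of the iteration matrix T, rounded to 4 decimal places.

0.4287

Write A = D+L+U with D = diag(11, -31, -24, -12).
T_J = -D⁻¹(L+U): T[1,3] = -(-5)/(-31) = -0.1613; T[1,1] = 0.
  T[0,:] = [+0.0000  -0.2727  +0.4545  -0.4545]
  T[1,:] = [-0.1613  +0.0000  -0.1290  -0.1613]
  T[2,:] = [-0.1667  +0.0417  +0.0000  +0.2500]
  T[3,:] = [+0.2500  -0.3333  +0.5000  +0.0000]
moduli |λ_i(T)| = 0.4287, 0.3413, 0.3413, 0.1327.
ρ(T) = max|λ| = 0.4287; 0.4287 < 1 ⇒ converges.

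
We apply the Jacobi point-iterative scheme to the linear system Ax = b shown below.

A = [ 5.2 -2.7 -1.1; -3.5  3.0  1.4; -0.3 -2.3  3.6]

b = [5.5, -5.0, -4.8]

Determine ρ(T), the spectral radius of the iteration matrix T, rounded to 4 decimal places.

0.7187

Split A = D + L + U, D = diag(5.2, 3, 3.6).
Jacobi: T = -D⁻¹(L+U), T[2,0] = -(-0.3)/(3.6) = +0.0833; T[2,2] = 0.
  T[0,:] = [+0.0000  +0.5192  +0.2115]
  T[1,:] = [+1.1667  +0.0000  -0.4667]
  T[2,:] = [+0.0833  +0.6389  +0.0000]
|roots of det(T-λI)|: 0.7187, 0.4374, 0.4374.
ρ(T) = max|λ| = 0.7187; 0.7187 < 1 ⇒ converges.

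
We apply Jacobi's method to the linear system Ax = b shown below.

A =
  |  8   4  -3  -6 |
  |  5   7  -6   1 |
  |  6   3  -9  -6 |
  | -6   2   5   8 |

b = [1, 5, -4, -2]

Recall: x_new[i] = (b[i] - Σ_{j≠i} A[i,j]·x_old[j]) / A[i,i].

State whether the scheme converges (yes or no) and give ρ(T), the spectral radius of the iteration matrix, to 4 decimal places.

no, ρ = 1.4734

Split A = D + L + U, D = diag(8, 7, -9, 8).
Jacobi: T = -D⁻¹(L+U), T[1,0] = -(5)/(7) = -0.7143; T[1,1] = 0.
  T[0,:] = [+0.0000  -0.5000  +0.3750  +0.7500]
  T[1,:] = [-0.7143  +0.0000  +0.8571  -0.1429]
  T[2,:] = [+0.6667  +0.3333  +0.0000  -0.6667]
  T[3,:] = [+0.7500  -0.2500  -0.6250  +0.0000]
moduli |λ_i(T)| = 1.4734, 1.1474, 0.5337, 0.2078.
ρ(T) = max|λ| = 1.4734; 1.4734 > 1: divergent.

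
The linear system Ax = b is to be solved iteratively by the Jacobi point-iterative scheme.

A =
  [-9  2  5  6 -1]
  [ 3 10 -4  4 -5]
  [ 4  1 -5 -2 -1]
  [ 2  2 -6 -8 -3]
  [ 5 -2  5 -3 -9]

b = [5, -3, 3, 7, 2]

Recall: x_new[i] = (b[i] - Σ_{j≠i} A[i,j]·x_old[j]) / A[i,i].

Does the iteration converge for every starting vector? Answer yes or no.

no

Let D = diag(-9, 10, -5, -8, -9); L, U the strict triangles.
T_J = -D⁻¹(L+U): T[3,0] = -(2)/(-8) = +0.2500; T[3,3] = 0.
  T[0,:] = [+0.0000, +0.2222, +0.5556, +0.6667, -0.1111]
  T[1,:] = [-0.3000, +0.0000, +0.4000, -0.4000, +0.5000]
  T[2,:] = [+0.8000, +0.2000, +0.0000, -0.4000, -0.2000]
  T[3,:] = [+0.2500, +0.2500, -0.7500, +0.0000, -0.3750]
  T[4,:] = [+0.5556, -0.2222, +0.5556, -0.3333, +0.0000]
|λ(T)| sorted: 1.1968, 0.7185, 0.6603, 0.6603, 0.0256.
spectral radius ρ = 1.1968; 1.1968 > 1 ⇒ diverges.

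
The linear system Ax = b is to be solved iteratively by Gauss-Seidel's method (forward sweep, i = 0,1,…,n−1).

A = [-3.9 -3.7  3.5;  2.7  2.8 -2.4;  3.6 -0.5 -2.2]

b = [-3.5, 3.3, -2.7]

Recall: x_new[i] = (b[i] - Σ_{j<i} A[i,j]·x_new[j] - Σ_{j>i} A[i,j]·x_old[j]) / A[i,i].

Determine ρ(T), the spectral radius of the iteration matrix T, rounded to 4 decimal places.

Diagonal D = diag(-3.9, 2.8, -2.2); L, U strict lower/upper.
Gauss-Seidel: T = -(D+L)⁻¹U, row 0 first, T[0,1] = -(-3.7)/(-3.9) = -0.9487; later rows by forward substitution.
  T[0,:] = [+0.0000  -0.9487  +0.8974]
  T[1,:] = [+0.0000  +0.9148  -0.0082]
  T[2,:] = [+0.0000  -1.7604  +1.4704]
|eigenvalues of T|: 1.4954, 0.8898, 0.0000.
ρ(T) = max|λ| = 1.4954; 1.4954 > 1 ⇒ diverges.

1.4954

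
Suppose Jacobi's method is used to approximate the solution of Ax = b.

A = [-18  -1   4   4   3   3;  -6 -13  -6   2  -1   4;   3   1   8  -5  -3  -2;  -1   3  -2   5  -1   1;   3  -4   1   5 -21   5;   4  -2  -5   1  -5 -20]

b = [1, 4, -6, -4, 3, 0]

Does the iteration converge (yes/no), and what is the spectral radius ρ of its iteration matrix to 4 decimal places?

yes, ρ = 0.8789

A = D + L + U where D = diag(-18, -13, 8, 5, -21, -20).
Jacobi T = -D⁻¹(L+U): T[2,0] = -(3)/(8) = -0.3750; T[2,2] = 0.
  T[0,:] = [+0.0000, -0.0556, +0.2222, +0.2222, +0.1667, +0.1667]
  T[1,:] = [-0.4615, +0.0000, -0.4615, +0.1538, -0.0769, +0.3077]
  T[2,:] = [-0.3750, -0.1250, +0.0000, +0.6250, +0.3750, +0.2500]
  T[3,:] = [+0.2000, -0.6000, +0.4000, +0.0000, +0.2000, -0.2000]
  T[4,:] = [+0.1429, -0.1905, +0.0476, +0.2381, +0.0000, +0.2381]
  T[5,:] = [+0.2000, -0.1000, -0.2500, +0.0500, -0.2500, +0.0000]
moduli |λ_i(T)| = 0.8789, 0.6706, 0.6706, 0.2143, 0.0852, 0.0852.
ρ(T) = max|λ| = 0.8789; 0.8789 < 1, so it converges for any x₀.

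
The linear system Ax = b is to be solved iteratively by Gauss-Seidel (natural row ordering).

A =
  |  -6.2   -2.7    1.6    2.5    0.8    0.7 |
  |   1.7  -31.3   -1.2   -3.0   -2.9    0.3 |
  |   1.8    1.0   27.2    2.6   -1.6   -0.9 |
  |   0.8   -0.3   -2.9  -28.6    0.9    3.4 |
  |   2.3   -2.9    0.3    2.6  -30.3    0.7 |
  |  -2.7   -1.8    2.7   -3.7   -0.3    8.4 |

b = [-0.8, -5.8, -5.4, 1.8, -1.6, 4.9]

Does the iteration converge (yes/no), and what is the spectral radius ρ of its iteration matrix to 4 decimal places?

yes, ρ = 0.2237

Diagonal D = diag(-6.2, -31.3, 27.2, -28.6, -30.3, 8.4); L, U strict lower/upper.
GS T = -(D+L)⁻¹U: row 0 first, T[0,2] = -(1.6)/(-6.2) = +0.2581; later rows by forward substitution.
  T[0,:] = [+0.0000, -0.4355, +0.2581, +0.4032, +0.1290, +0.1129]
  T[1,:] = [+0.0000, -0.0237, -0.0243, -0.0739, -0.0856, +0.0157]
  T[2,:] = [+0.0000, +0.0297, -0.0162, -0.1196, +0.0534, +0.0250]
  T[3,:] = [+0.0000, -0.0149, +0.0091, +0.0242, +0.0306, +0.1193]
  T[4,:] = [+0.0000, -0.0318, +0.0225, +0.0386, +0.0211, +0.0407]
  T[5,:] = [+0.0000, -0.1623, +0.0878, +0.1642, +0.0202, +0.0856]
|eigenvalues of T|: 0.2237, 0.0967, 0.0967, 0.0330, 0.0054, 0.0000.
spectral radius ρ = 0.2237; 0.2237 < 1: convergent.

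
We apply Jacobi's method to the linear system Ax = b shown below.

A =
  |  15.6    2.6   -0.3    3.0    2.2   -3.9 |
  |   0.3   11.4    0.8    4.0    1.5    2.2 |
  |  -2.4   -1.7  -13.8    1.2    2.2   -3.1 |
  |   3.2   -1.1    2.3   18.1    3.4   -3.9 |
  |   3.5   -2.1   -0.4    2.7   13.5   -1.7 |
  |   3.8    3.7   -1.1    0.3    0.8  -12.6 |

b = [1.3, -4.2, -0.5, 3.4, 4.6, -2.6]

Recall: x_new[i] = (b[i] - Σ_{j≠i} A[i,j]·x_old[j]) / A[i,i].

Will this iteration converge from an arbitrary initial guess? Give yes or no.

yes

Split A = D + L + U, D = diag(15.6, 11.4, -13.8, 18.1, 13.5, -12.6).
T_J = -D⁻¹(L+U): T[4,5] = -(-1.7)/(13.5) = +0.1259; T[4,4] = 0.
  T[0,:] = [+0.0000 -0.1667 +0.0192 -0.1923 -0.1410 +0.2500]
  T[1,:] = [-0.0263 +0.0000 -0.0702 -0.3509 -0.1316 -0.1930]
  T[2,:] = [-0.1739 -0.1232 +0.0000 +0.0870 +0.1594 -0.2246]
  T[3,:] = [-0.1768 +0.0608 -0.1271 +0.0000 -0.1878 +0.2155]
  T[4,:] = [-0.2593 +0.1556 +0.0296 -0.2000 +0.0000 +0.1259]
  T[5,:] = [+0.3016 +0.2937 -0.0873 +0.0238 +0.0635 +0.0000]
moduli |λ_i(T)| = 0.5730, 0.3577, 0.3577, 0.2668, 0.2668, 0.1166.
ρ = 0.5730; 0.5730 < 1, so it converges for any x₀.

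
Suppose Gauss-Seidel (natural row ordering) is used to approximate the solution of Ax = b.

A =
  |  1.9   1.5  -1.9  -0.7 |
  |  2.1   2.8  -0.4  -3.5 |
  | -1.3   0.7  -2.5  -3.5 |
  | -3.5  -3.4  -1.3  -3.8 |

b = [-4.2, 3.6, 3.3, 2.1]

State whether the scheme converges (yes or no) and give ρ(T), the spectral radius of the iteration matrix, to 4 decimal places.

no, ρ = 1.1247

Let D = diag(1.9, 2.8, -2.5, -3.8); L, U the strict triangles.
GS T = -(D+L)⁻¹U: row 0 first, T[0,1] = -(1.5)/(1.9) = -0.7895; later rows by forward substitution.
  T[0,:] = [+0.0000 -0.7895 +1.0000 +0.3684]
  T[1,:] = [+0.0000 +0.5921 -0.6071 +0.9737]
  T[2,:] = [+0.0000 +0.5763 -0.6900 -1.3189]
  T[3,:] = [+0.0000 +0.0002 -0.1418 -0.7593]
|λ(T)| sorted: 1.1247, 0.3596, 0.3596, 0.0000.
spectral radius ρ = 1.1247; 1.1247 > 1, so it fails to converge.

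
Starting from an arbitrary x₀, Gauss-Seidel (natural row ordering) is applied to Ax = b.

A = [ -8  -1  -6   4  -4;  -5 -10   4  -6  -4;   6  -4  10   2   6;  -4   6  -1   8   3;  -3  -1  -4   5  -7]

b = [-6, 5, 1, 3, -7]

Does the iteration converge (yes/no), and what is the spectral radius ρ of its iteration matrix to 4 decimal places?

A = D + L + U where D = diag(-8, -10, 10, 8, -7).
Gauss-Seidel: T = -(D+L)⁻¹U, row 0 first, T[0,1] = -(-1)/(-8) = -0.1250; later rows by forward substitution.
  T[0,:] = [+0.0000 -0.1250 -0.7500 +0.5000 -0.5000]
  T[1,:] = [+0.0000 +0.0625 +0.7750 -0.8500 -0.1500]
  T[2,:] = [+0.0000 +0.1000 +0.7600 -0.8400 -0.3600]
  T[3,:] = [+0.0000 -0.0969 -0.8613 +0.7825 -0.5575]
  T[4,:] = [+0.0000 -0.0817 -0.8388 +0.9461 +0.0432]
moduli |λ_i(T)| = 1.6185, 0.2085, 0.2085, 0.0228, 0.0000.
spectral radius ρ = 1.6185; 1.6185 > 1: divergent.

no, ρ = 1.6185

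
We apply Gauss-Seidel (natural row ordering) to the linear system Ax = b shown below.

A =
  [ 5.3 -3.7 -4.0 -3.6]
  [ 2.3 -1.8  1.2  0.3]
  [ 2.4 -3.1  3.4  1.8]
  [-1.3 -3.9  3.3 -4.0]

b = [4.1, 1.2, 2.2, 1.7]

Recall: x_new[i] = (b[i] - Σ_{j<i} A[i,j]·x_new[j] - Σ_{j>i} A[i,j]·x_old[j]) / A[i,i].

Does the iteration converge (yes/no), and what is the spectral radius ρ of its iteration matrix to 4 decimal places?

A = D + L + U where D = diag(5.3, -1.8, 3.4, -4).
GS T = -(D+L)⁻¹U: row 0 first, T[0,1] = -(-3.7)/(5.3) = +0.6981; later rows by forward substitution.
  T[0,:] = [+0.0000  +0.6981  +0.7547  +0.6792]
  T[1,:] = [+0.0000  +0.8920  +1.6310  +1.0346]
  T[2,:] = [+0.0000  +0.3205  +0.9544  -0.0656]
  T[3,:] = [+0.0000  -0.8322  -1.0482  -1.2836]
|λ(T)| sorted: 1.4576, 0.8284, 0.0663, 0.0000.
ρ(T) = max|λ| = 1.4576; 1.4576 > 1 ⇒ diverges.

no, ρ = 1.4576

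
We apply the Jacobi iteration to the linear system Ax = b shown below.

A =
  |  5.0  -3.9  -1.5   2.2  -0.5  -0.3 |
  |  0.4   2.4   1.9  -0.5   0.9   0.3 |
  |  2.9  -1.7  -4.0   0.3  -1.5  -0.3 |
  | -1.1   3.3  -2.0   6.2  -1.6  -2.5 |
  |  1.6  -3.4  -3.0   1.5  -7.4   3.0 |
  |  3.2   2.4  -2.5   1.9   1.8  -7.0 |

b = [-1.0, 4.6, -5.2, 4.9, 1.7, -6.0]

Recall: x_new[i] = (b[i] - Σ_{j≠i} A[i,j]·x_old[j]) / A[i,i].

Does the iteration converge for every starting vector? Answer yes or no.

Write A = D+L+U with D = diag(5, 2.4, -4, 6.2, -7.4, -7).
Jacobi: T = -D⁻¹(L+U), T[2,5] = -(-0.3)/(-4) = -0.0750; T[2,2] = 0.
  T[0,:] = [+0.0000  +0.7800  +0.3000  -0.4400  +0.1000  +0.0600]
  T[1,:] = [-0.1667  +0.0000  -0.7917  +0.2083  -0.3750  -0.1250]
  T[2,:] = [+0.7250  -0.4250  +0.0000  +0.0750  -0.3750  -0.0750]
  T[3,:] = [+0.1774  -0.5323  +0.3226  +0.0000  +0.2581  +0.4032]
  T[4,:] = [+0.2162  -0.4595  -0.4054  +0.2027  +0.0000  +0.4054]
  T[5,:] = [+0.4571  +0.3429  -0.3571  +0.2714  +0.2571  +0.0000]
moduli |λ_i(T)| = 1.2169, 0.8469, 0.8469, 0.6978, 0.4730, 0.0117.
ρ = 1.2169; 1.2169 > 1 ⇒ diverges.

no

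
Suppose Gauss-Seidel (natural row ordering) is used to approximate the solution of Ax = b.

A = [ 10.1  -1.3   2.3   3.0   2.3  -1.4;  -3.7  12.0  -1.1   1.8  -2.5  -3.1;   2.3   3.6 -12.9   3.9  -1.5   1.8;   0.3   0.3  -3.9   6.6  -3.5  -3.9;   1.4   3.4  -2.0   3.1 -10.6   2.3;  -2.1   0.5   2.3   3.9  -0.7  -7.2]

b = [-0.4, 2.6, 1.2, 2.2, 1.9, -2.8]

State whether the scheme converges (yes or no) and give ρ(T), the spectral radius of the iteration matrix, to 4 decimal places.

Diagonal D = diag(10.1, 12, -12.9, 6.6, -10.6, -7.2); L, U strict lower/upper.
T_GS = -(D+L)⁻¹U: row 0 first, T[0,3] = -(3)/(10.1) = -0.2970; later rows by forward substitution.
  T[0,:] = [+0.0000, +0.1287, -0.2277, -0.2970, -0.2277, +0.1386]
  T[1,:] = [+0.0000, +0.0397, +0.0215, -0.2416, +0.1381, +0.3011]
  T[2,:] = [+0.0000, +0.0340, -0.0346, +0.1819, -0.1183, +0.2483]
  T[3,:] = [+0.0000, +0.0125, -0.0111, +0.1320, +0.4645, +0.7176]
  T[4,:] = [+0.0000, +0.0270, -0.0199, -0.1124, +0.1724, +0.4949]
  T[5,:] = [+0.0000, -0.0198, +0.0528, +0.2104, +0.2730, +0.4004]
moduli |λ_i(T)| = 0.8427, 0.1829, 0.1566, 0.1566, 0.0317, 0.0000.
spectral radius ρ = 0.8427; 0.8427 < 1: convergent.

yes, ρ = 0.8427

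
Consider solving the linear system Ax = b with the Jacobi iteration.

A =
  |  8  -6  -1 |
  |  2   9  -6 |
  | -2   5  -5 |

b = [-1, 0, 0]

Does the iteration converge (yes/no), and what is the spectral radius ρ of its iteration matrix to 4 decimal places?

Diagonal D = diag(8, 9, -5); L, U strict lower/upper.
T_J = -D⁻¹(L+U): T[2,1] = -(5)/(-5) = +1.0000; T[2,2] = 0.
  T[0,:] = [+0.0000  +0.7500  +0.1250]
  T[1,:] = [-0.2222  +0.0000  +0.6667]
  T[2,:] = [-0.4000  +1.0000  +0.0000]
moduli |λ_i(T)| = 0.8478, 0.5183, 0.5183.
ρ = 0.8478; 0.8478 < 1 ⇒ converges.

yes, ρ = 0.8478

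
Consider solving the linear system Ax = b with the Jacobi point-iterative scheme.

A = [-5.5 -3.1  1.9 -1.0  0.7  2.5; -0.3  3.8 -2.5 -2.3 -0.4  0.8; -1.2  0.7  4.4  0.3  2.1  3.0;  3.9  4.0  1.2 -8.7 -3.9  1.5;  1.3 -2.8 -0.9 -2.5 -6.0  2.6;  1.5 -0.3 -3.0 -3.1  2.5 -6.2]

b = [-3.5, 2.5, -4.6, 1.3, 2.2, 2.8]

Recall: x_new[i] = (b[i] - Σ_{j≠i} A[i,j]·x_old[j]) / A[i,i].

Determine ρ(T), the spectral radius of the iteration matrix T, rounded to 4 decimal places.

1.1343

A = D + L + U where D = diag(-5.5, 3.8, 4.4, -8.7, -6, -6.2).
T_J = -D⁻¹(L+U): T[4,5] = -(2.6)/(-6) = +0.4333; T[4,4] = 0.
  T[0,:] = [+0.0000, -0.5636, +0.3455, -0.1818, +0.1273, +0.4545]
  T[1,:] = [+0.0789, +0.0000, +0.6579, +0.6053, +0.1053, -0.2105]
  T[2,:] = [+0.2727, -0.1591, +0.0000, -0.0682, -0.4773, -0.6818]
  T[3,:] = [+0.4483, +0.4598, +0.1379, +0.0000, -0.4483, +0.1724]
  T[4,:] = [+0.2167, -0.4667, -0.1500, -0.4167, +0.0000, +0.4333]
  T[5,:] = [+0.2419, -0.0484, -0.4839, -0.5000, +0.4032, +0.0000]
moduli |λ_i(T)| = 1.1343, 0.9232, 0.5789, 0.5789, 0.3588, 0.3588.
ρ = 1.1343; 1.1343 > 1: divergent.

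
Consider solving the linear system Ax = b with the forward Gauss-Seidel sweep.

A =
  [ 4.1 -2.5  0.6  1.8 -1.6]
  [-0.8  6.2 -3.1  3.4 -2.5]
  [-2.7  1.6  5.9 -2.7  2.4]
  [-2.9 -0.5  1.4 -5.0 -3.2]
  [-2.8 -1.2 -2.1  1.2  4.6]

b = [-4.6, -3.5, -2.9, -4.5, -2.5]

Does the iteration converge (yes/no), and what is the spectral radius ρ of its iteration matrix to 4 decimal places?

Split A = D + L + U, D = diag(4.1, 6.2, 5.9, -5, 4.6).
T_GS = -(D+L)⁻¹U: row 0 first, T[0,3] = -(1.8)/(4.1) = -0.4390; later rows by forward substitution.
  T[0,:] = [+0.0000  +0.6098  -0.1463  -0.4390  +0.3902]
  T[1,:] = [+0.0000  +0.0787  +0.4811  -0.6050  +0.4536]
  T[2,:] = [+0.0000  +0.2577  -0.1974  +0.4208  -0.3512]
  T[3,:] = [+0.0000  -0.2894  -0.0185  +0.4330  -1.0100]
  T[4,:] = [+0.0000  +0.5848  -0.0489  -0.3459  +0.4590]
eigenvalue magnitudes: 1.3851, 0.4257, 0.4257, 0.2166, 0.0000.
ρ = 1.3851; 1.3851 > 1: divergent.

no, ρ = 1.3851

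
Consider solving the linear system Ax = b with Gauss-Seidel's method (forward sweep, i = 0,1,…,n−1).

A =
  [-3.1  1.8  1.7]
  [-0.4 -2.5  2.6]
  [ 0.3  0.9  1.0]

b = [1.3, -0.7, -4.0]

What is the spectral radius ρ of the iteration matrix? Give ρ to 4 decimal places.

0.9169

Diagonal D = diag(-3.1, -2.5, 1); L, U strict lower/upper.
GS T = -(D+L)⁻¹U: row 0 first, T[0,2] = -(1.7)/(-3.1) = +0.5484; later rows by forward substitution.
  T[0,:] = [+0.0000, +0.5806, +0.5484]
  T[1,:] = [+0.0000, -0.0929, +0.9523]
  T[2,:] = [+0.0000, -0.0906, -1.0215]
eigenvalue magnitudes: 0.9169, 0.1976, 0.0000.
spectral radius ρ = 0.9169; 0.9169 < 1: convergent.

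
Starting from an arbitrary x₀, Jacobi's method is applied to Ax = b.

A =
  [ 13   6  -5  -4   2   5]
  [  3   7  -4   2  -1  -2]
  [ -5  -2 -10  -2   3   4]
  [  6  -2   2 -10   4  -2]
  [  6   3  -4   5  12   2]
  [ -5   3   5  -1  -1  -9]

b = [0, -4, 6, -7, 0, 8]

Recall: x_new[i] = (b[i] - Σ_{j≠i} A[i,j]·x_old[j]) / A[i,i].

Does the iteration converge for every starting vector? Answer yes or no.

no

A = D + L + U where D = diag(13, 7, -10, -10, 12, -9).
T_J = -D⁻¹(L+U): T[0,4] = -(2)/(13) = -0.1538; T[0,0] = 0.
  T[0,:] = [+0.0000, -0.4615, +0.3846, +0.3077, -0.1538, -0.3846]
  T[1,:] = [-0.4286, +0.0000, +0.5714, -0.2857, +0.1429, +0.2857]
  T[2,:] = [-0.5000, -0.2000, +0.0000, -0.2000, +0.3000, +0.4000]
  T[3,:] = [+0.6000, -0.2000, +0.2000, +0.0000, +0.4000, -0.2000]
  T[4,:] = [-0.5000, -0.2500, +0.3333, -0.4167, +0.0000, -0.1667]
  T[5,:] = [-0.5556, +0.3333, +0.5556, -0.1111, -0.1111, +0.0000]
|eigenvalues of T|: 1.1305, 0.7430, 0.5262, 0.5262, 0.3573, 0.3573.
ρ = 1.1305; 1.1305 > 1: divergent.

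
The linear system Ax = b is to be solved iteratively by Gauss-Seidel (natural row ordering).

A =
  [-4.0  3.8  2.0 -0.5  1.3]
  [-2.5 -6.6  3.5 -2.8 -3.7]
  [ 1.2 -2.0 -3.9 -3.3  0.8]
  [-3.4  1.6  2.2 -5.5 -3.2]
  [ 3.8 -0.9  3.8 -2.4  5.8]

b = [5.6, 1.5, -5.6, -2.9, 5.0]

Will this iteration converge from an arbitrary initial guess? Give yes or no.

Diagonal D = diag(-4, -6.6, -3.9, -5.5, 5.8); L, U strict lower/upper.
GS T = -(D+L)⁻¹U: row 0 first, T[0,2] = -(2)/(-4) = +0.5000; later rows by forward substitution.
  T[0,:] = [+0.0000, +0.9500, +0.5000, -0.1250, +0.3250]
  T[1,:] = [+0.0000, -0.3598, +0.3409, -0.3769, -0.6837]
  T[2,:] = [+0.0000, +0.4768, -0.0210, -0.6913, +0.6557]
  T[3,:] = [+0.0000, -0.5012, -0.2183, -0.3089, -0.7193]
  T[4,:] = [+0.0000, -1.1981, -0.3513, +0.3485, -1.0463]
|eigenvalues of T|: 1.6622, 0.5737, 0.4128, 0.4128, 0.0000.
ρ = 1.6622; 1.6622 > 1, so it fails to converge.

no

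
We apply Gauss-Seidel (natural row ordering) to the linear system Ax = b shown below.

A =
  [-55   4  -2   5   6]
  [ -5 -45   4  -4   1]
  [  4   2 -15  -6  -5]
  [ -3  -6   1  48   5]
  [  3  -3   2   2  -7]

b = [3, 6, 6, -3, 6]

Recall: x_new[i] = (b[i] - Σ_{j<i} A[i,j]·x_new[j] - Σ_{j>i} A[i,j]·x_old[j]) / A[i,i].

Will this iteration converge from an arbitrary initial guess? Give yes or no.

Let D = diag(-55, -45, -15, 48, -7); L, U the strict triangles.
Gauss-Seidel: T = -(D+L)⁻¹U, row 0 first, T[0,2] = -(-2)/(-55) = -0.0364; later rows by forward substitution.
  T[0,:] = [+0.0000, +0.0727, -0.0364, +0.0909, +0.1091]
  T[1,:] = [+0.0000, -0.0081, +0.0929, -0.0990, +0.0101]
  T[2,:] = [+0.0000, +0.0183, +0.0027, -0.3890, -0.3029]
  T[3,:] = [+0.0000, +0.0032, +0.0093, +0.0014, -0.0898]
  T[4,:] = [+0.0000, +0.0408, -0.0520, -0.0293, -0.0698]
|roots of det(T-λI)|: 0.2176, 0.1009, 0.1009, 0.0521, 0.0000.
ρ(T) = max|λ| = 0.2176; 0.2176 < 1 ⇒ converges.

yes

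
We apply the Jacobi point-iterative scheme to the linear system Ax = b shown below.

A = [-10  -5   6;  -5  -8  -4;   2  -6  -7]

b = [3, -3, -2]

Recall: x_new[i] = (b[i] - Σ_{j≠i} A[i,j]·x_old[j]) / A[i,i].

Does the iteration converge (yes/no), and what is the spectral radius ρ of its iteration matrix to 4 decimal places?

no, ρ = 1.1235

Write A = D+L+U with D = diag(-10, -8, -7).
Jacobi T = -D⁻¹(L+U): T[1,0] = -(-5)/(-8) = -0.6250; T[1,1] = 0.
  T[0,:] = [+0.0000 -0.5000 +0.6000]
  T[1,:] = [-0.6250 +0.0000 -0.5000]
  T[2,:] = [+0.2857 -0.8571 +0.0000]
|eigenvalues of T|: 1.1235, 0.5913, 0.5913.
ρ = 1.1235; 1.1235 > 1, so it fails to converge.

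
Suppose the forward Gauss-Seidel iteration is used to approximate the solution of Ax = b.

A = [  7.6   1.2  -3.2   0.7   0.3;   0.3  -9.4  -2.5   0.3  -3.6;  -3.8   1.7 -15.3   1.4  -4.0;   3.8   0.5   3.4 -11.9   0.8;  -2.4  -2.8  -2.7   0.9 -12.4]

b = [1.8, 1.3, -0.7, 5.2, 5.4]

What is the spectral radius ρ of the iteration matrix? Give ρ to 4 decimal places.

0.1515

Split A = D + L + U, D = diag(7.6, -9.4, -15.3, -11.9, -12.4).
Gauss-Seidel: T = -(D+L)⁻¹U, row 0 first, T[0,3] = -(0.7)/(7.6) = -0.0921; later rows by forward substitution.
  T[0,:] = [+0.0000 -0.1579 +0.4211 -0.0921 -0.0395]
  T[1,:] = [+0.0000 -0.0050 -0.2525 +0.0290 -0.3842]
  T[2,:] = [+0.0000 +0.0387 -0.1326 +0.1176 -0.2943]
  T[3,:] = [+0.0000 -0.0396 +0.0859 +0.0054 -0.0456]
  T[4,:] = [+0.0000 +0.0204 +0.0106 -0.0139 +0.1552]
eigenvalue magnitudes: 0.1515, 0.1170, 0.1170, 0.0241, 0.0000.
spectral radius ρ = 0.1515; 0.1515 < 1: convergent.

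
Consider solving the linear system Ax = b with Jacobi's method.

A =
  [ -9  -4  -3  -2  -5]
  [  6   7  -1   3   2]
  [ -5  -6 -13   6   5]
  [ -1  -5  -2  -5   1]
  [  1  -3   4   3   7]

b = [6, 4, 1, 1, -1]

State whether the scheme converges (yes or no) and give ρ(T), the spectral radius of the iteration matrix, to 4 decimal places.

no, ρ = 1.1248

Write A = D+L+U with D = diag(-9, 7, -13, -5, 7).
Jacobi: T = -D⁻¹(L+U), T[3,0] = -(-1)/(-5) = -0.2000; T[3,3] = 0.
  T[0,:] = [+0.0000  -0.4444  -0.3333  -0.2222  -0.5556]
  T[1,:] = [-0.8571  +0.0000  +0.1429  -0.4286  -0.2857]
  T[2,:] = [-0.3846  -0.4615  +0.0000  +0.4615  +0.3846]
  T[3,:] = [-0.2000  -1.0000  -0.4000  +0.0000  +0.2000]
  T[4,:] = [-0.1429  +0.4286  -0.5714  -0.4286  +0.0000]
|roots of det(T-λI)|: 1.1248, 0.8905, 0.8905, 0.8575, 0.2636.
ρ = 1.1248; 1.1248 > 1, so it fails to converge.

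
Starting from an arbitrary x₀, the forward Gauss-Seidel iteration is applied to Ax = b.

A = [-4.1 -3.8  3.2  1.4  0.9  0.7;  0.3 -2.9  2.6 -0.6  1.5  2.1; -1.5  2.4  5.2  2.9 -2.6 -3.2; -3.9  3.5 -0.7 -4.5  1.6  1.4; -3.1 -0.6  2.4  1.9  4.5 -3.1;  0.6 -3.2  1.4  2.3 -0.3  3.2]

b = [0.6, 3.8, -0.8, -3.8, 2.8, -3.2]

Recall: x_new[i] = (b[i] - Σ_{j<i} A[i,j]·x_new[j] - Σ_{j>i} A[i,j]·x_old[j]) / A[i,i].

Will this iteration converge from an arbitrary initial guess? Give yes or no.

no

Diagonal D = diag(-4.1, -2.9, 5.2, -4.5, 4.5, 3.2); L, U strict lower/upper.
Gauss-Seidel: T = -(D+L)⁻¹U, row 0 first, T[0,1] = -(-3.8)/(-4.1) = -0.9268; later rows by forward substitution.
  T[0,:] = [+0.0000 -0.9268 +0.7805 +0.3415 +0.2195 +0.1707]
  T[1,:] = [+0.0000 -0.0959 +0.9773 -0.1716 +0.5399 +0.7418]
  T[2,:] = [+0.0000 -0.2231 -0.2259 -0.3800 +0.3141 +0.3223]
  T[3,:] = [+0.0000 +0.7634 +0.1188 -0.3703 +0.5364 +0.6900]
  T[4,:] = [+0.0000 -0.8546 +0.7383 +0.5714 -0.1708 +0.4422]
  T[5,:] = [+0.0000 -0.4533 +0.9136 +0.2504 -0.0402 +0.1143]
eigenvalue magnitudes: 1.1347, 0.8849, 0.8849, 0.1548, 0.1548, 0.0000.
ρ(T) = max|λ| = 1.1347; 1.1347 > 1: divergent.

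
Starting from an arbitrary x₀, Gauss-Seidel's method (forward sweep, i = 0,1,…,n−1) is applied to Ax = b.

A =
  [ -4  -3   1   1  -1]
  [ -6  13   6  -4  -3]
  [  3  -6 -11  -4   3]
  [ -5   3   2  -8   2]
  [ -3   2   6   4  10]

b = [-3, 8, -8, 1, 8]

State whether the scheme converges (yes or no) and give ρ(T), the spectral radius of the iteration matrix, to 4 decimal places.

yes, ρ = 0.8262

Split A = D + L + U, D = diag(-4, 13, -11, -8, 10).
GS T = -(D+L)⁻¹U: row 0 first, T[0,3] = -(1)/(-4) = +0.2500; later rows by forward substitution.
  T[0,:] = [+0.0000, -0.7500, +0.2500, +0.2500, -0.2500]
  T[1,:] = [+0.0000, -0.3462, -0.3462, +0.4231, +0.1154]
  T[2,:] = [+0.0000, -0.0157, +0.2570, -0.5262, +0.1416]
  T[3,:] = [+0.0000, +0.3350, -0.2218, -0.1292, +0.4849]
  T[4,:] = [+0.0000, -0.2803, +0.0788, +0.3578, -0.3770]
|roots of det(T-λI)|: 0.8262, 0.5782, 0.3971, 0.0498, 0.0000.
ρ = 0.8262; 0.8262 < 1: convergent.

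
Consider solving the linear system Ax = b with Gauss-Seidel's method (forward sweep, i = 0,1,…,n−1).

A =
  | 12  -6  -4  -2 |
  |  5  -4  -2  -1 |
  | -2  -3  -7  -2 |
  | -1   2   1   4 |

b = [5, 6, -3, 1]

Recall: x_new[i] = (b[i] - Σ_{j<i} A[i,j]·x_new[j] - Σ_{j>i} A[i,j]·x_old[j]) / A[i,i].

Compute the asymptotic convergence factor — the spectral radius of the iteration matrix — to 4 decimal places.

Let D = diag(12, -4, -7, 4); L, U the strict triangles.
Gauss-Seidel: T = -(D+L)⁻¹U, row 0 first, T[0,2] = -(-4)/(12) = +0.3333; later rows by forward substitution.
  T[0,:] = [+0.0000  +0.5000  +0.3333  +0.1667]
  T[1,:] = [+0.0000  +0.6250  -0.0833  -0.0417]
  T[2,:] = [+0.0000  -0.4107  -0.0595  -0.3155]
  T[3,:] = [+0.0000  -0.0848  +0.1399  +0.1414]
eigenvalue magnitudes: 0.6733, 0.1629, 0.1629, 0.0000.
spectral radius ρ = 0.6733; 0.6733 < 1, so it converges for any x₀.

0.6733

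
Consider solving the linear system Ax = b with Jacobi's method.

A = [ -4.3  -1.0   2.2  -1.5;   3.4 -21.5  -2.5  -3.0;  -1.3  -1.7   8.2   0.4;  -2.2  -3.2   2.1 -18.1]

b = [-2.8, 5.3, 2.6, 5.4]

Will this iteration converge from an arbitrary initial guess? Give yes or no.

Split A = D + L + U, D = diag(-4.3, -21.5, 8.2, -18.1).
Jacobi T = -D⁻¹(L+U): T[3,1] = -(-3.2)/(-18.1) = -0.1768; T[3,3] = 0.
  T[0,:] = [+0.0000, -0.2326, +0.5116, -0.3488]
  T[1,:] = [+0.1581, +0.0000, -0.1163, -0.1395]
  T[2,:] = [+0.1585, +0.2073, +0.0000, -0.0488]
  T[3,:] = [-0.1215, -0.1768, +0.1160, +0.0000]
eigenvalue magnitudes: 0.3625, 0.2389, 0.2389, 0.0192.
ρ(T) = max|λ| = 0.3625; 0.3625 < 1, so it converges for any x₀.

yes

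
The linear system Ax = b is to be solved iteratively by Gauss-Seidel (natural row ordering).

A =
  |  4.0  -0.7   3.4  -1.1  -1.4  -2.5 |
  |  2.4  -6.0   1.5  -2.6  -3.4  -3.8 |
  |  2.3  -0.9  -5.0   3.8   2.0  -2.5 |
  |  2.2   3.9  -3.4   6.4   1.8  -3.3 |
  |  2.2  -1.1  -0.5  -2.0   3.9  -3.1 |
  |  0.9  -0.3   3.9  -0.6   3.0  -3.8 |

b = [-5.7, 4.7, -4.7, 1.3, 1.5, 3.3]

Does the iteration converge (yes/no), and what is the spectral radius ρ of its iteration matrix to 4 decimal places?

A = D + L + U where D = diag(4, -6, -5, 6.4, 3.9, -3.8).
GS T = -(D+L)⁻¹U: row 0 first, T[0,3] = -(-1.1)/(4) = +0.2750; later rows by forward substitution.
  T[0,:] = [+0.0000, +0.1750, -0.8500, +0.2750, +0.3500, +0.6250]
  T[1,:] = [+0.0000, +0.0700, -0.0900, -0.3233, -0.4267, -0.3833]
  T[2,:] = [+0.0000, +0.0679, -0.3748, +0.9447, +0.6378, -0.1435]
  T[3,:] = [+0.0000, -0.0667, +0.1479, +0.6044, +0.1973, +0.4581]
  T[4,:] = [+0.0000, -0.1045, +0.4819, +0.1847, -0.1348, +0.5507]
  T[5,:] = [+0.0000, +0.0336, -0.2218, +1.1106, +0.6336, +0.3935]
eigenvalue magnitudes: 1.5052, 1.1206, 0.1301, 0.0896, 0.0896, 0.0000.
ρ(T) = max|λ| = 1.5052; 1.5052 > 1 ⇒ diverges.

no, ρ = 1.5052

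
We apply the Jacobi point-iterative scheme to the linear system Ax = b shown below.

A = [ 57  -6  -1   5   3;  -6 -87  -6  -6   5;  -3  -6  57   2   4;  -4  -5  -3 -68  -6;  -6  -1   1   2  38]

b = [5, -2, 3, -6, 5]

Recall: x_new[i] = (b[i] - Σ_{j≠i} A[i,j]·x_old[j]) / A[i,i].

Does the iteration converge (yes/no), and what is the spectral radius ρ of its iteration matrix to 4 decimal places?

yes, ρ = 0.1566

Let D = diag(57, -87, 57, -68, 38); L, U the strict triangles.
Jacobi T = -D⁻¹(L+U): T[2,1] = -(-6)/(57) = +0.1053; T[2,2] = 0.
  T[0,:] = [+0.0000, +0.1053, +0.0175, -0.0877, -0.0526]
  T[1,:] = [-0.0690, +0.0000, -0.0690, -0.0690, +0.0575]
  T[2,:] = [+0.0526, +0.1053, +0.0000, -0.0351, -0.0702]
  T[3,:] = [-0.0588, -0.0735, -0.0441, +0.0000, -0.0882]
  T[4,:] = [+0.1579, +0.0263, -0.0263, -0.0526, +0.0000]
|λ(T)| sorted: 0.1566, 0.1279, 0.1279, 0.0787, 0.0787.
ρ(T) = max|λ| = 0.1566; 0.1566 < 1: convergent.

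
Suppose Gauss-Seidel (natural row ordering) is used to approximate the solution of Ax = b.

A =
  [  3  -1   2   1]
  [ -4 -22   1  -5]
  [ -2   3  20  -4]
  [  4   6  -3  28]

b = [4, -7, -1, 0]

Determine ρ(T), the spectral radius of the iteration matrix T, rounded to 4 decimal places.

Let D = diag(3, -22, 20, 28); L, U the strict triangles.
T_GS = -(D+L)⁻¹U: row 0 first, T[0,1] = -(-1)/(3) = +0.3333; later rows by forward substitution.
  T[0,:] = [+0.0000  +0.3333  -0.6667  -0.3333]
  T[1,:] = [+0.0000  -0.0606  +0.1667  -0.1667]
  T[2,:] = [+0.0000  +0.0424  -0.0917  +0.1917]
  T[3,:] = [+0.0000  -0.0301  +0.0497  +0.1039]
|roots of det(T-λI)|: 0.2100, 0.1476, 0.0140, 0.0000.
ρ(T) = max|λ| = 0.2100; 0.2100 < 1, so it converges for any x₀.

0.2100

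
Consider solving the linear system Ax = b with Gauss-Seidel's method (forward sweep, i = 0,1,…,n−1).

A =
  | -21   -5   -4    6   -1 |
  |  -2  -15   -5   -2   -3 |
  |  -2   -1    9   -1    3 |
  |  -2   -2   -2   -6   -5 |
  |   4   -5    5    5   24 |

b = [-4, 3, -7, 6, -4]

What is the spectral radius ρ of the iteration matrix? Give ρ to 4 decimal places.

0.4349

Write A = D+L+U with D = diag(-21, -15, 9, -6, 24).
Gauss-Seidel: T = -(D+L)⁻¹U, row 0 first, T[0,4] = -(-1)/(-21) = -0.0476; later rows by forward substitution.
  T[0,:] = [+0.0000  -0.2381  -0.1905  +0.2857  -0.0476]
  T[1,:] = [+0.0000  +0.0317  -0.3079  -0.1714  -0.1937]
  T[2,:] = [+0.0000  -0.0494  -0.0765  +0.1556  -0.3654]
  T[3,:] = [+0.0000  +0.0852  +0.1917  -0.0899  -0.6311]
  T[4,:] = [+0.0000  +0.0388  -0.0564  -0.0970  +0.1752]
|λ(T)| sorted: 0.4349, 0.2657, 0.1030, 0.1030, 0.0000.
spectral radius ρ = 0.4349; 0.4349 < 1, so it converges for any x₀.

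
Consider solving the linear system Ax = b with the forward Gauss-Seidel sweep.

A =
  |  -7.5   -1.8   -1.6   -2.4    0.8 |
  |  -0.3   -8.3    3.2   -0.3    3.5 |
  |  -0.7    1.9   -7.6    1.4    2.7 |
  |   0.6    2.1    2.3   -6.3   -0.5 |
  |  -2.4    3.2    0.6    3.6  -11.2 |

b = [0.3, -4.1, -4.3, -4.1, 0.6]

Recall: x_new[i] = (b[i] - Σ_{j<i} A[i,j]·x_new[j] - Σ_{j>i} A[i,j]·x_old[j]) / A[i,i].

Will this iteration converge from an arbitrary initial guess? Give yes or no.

Write A = D+L+U with D = diag(-7.5, -8.3, -7.6, -6.3, -11.2).
GS T = -(D+L)⁻¹U: row 0 first, T[0,3] = -(-2.4)/(-7.5) = -0.3200; later rows by forward substitution.
  T[0,:] = [+0.0000  -0.2400  -0.2133  -0.3200  +0.1067]
  T[1,:] = [+0.0000  +0.0087  +0.3933  -0.0246  +0.4178]
  T[2,:] = [+0.0000  +0.0243  +0.1180  +0.2075  +0.4499]
  T[3,:] = [+0.0000  -0.0111  +0.1538  +0.0371  +0.2343]
  T[4,:] = [+0.0000  +0.0516  +0.2138  +0.0846  +0.1959]
|λ(T)| sorted: 0.6112, 0.1438, 0.1326, 0.0249, 0.0000.
ρ(T) = max|λ| = 0.6112; 0.6112 < 1: convergent.

yes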